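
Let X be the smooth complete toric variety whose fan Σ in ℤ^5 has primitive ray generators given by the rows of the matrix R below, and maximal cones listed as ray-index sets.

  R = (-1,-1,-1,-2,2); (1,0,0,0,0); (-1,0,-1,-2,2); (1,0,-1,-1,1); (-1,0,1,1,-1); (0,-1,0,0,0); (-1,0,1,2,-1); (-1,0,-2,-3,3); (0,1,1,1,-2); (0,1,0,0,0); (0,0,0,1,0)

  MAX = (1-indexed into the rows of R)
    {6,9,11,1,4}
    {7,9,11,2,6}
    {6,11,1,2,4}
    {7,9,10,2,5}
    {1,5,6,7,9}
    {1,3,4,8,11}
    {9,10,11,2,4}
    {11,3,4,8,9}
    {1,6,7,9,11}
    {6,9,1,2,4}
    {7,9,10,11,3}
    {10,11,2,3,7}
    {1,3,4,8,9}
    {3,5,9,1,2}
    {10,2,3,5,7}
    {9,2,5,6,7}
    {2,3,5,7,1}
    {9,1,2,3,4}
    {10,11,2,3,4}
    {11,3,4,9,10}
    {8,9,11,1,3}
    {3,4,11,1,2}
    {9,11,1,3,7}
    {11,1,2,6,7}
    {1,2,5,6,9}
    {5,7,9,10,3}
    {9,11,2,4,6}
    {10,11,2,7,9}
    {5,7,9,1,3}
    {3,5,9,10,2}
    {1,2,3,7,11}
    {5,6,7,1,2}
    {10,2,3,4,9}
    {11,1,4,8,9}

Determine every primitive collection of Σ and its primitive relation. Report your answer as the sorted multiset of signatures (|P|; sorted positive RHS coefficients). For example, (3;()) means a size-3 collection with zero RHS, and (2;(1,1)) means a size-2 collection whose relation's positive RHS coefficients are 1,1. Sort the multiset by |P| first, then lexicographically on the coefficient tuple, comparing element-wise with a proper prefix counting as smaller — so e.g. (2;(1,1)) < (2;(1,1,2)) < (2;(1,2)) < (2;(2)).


|primitive collections| = 16. Relations:

  • {4,5}:  v_{4} + v_{5} = 0 — sig = (2;())
  • {6,10}:  v_{6} + v_{10} = 0 — sig = (2;())
  • {1,10}:  v_{1} + v_{10} = v_{3} — sig = (2;(1))
  • {3,6}:  v_{3} + v_{6} = v_{1} — sig = (2;(1))
  • {4,7}:  v_{4} + v_{7} = v_{11} — sig = (2;(1))
  • {5,11}:  v_{5} + v_{11} = v_{7} — sig = (2;(1))
  • {2,8}:  v_{2} + v_{8} = v_{3} + v_{4} — sig = (2;(1,1))
  • {5,8}:  v_{5} + v_{8} = v_{1} + v_{3} + v_{9} + v_{11} — sig = (2;(1,1,1,1))
  • {6,8}:  v_{6} + v_{8} = 2·v_{1} + v_{4} + v_{9} + v_{11} — sig = (2;(1,1,1,2))
  • {7,8}:  v_{7} + v_{8} = v_{1} + v_{3} + v_{9} + 2·v_{11} — sig = (2;(1,1,1,2))
  • {8,10}:  v_{8} + v_{10} = 2·v_{3} + v_{4} + v_{9} + v_{11} — sig = (2;(1,1,1,2))
  • {1,2,9,11}:  v_{1} + v_{2} + v_{9} + v_{11} = 0 — sig = (4;())
  • {1,2,7,9}:  v_{1} + v_{2} + v_{7} + v_{9} = v_{5} — sig = (4;(1))
  • {2,3,9,11}:  v_{2} + v_{3} + v_{9} + v_{11} = v_{10} — sig = (4;(1))
  • {2,3,7,9}:  v_{2} + v_{3} + v_{7} + v_{9} = v_{5} + v_{10} — sig = (4;(1,1))
  • {1,3,4,9,11}:  v_{1} + v_{3} + v_{4} + v_{9} + v_{11} = v_{8} — sig = (5;(1))

so the primitive-relation signature multiset is
{ (2;()) ×2,  (2;(1)) ×4,  (2;(1,1)),  (2;(1,1,1,1)),  (2;(1,1,1,2)) ×3,  (4;()),  (4;(1)) ×2,  (4;(1,1)),  (5;(1)) }


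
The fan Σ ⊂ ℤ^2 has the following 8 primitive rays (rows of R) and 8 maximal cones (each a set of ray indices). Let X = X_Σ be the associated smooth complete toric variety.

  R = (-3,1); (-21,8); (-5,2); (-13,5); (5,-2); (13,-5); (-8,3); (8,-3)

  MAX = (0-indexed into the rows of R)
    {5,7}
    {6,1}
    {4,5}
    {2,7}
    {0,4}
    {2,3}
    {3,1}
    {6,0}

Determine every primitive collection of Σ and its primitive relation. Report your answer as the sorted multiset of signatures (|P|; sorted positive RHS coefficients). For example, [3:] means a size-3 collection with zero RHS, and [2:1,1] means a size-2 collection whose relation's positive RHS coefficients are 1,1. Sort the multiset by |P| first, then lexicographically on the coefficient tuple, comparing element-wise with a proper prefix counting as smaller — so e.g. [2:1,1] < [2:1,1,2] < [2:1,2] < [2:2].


Minimal non-faces — 20 found among 8 rays, 8 max cones:

  P={2,4}:  v_{2} + v_{4} = 0  ⇒ sig = [2:]
  P={3,5}:  v_{3} + v_{5} = 0  ⇒ sig = [2:]
  P={6,7}:  v_{6} + v_{7} = 0  ⇒ sig = [2:]
  P={0,2}:  v_{0} + v_{2} = v_{6}  ⇒ sig = [2:1]
  P={0,7}:  v_{0} + v_{7} = v_{4}  ⇒ sig = [2:1]
  P={1,5}:  v_{1} + v_{5} = v_{6}  ⇒ sig = [2:1]
  P={1,7}:  v_{1} + v_{7} = v_{3}  ⇒ sig = [2:1]
  P={2,5}:  v_{2} + v_{5} = v_{7}  ⇒ sig = [2:1]
  P={2,6}:  v_{2} + v_{6} = v_{3}  ⇒ sig = [2:1]
  P={3,4}:  v_{3} + v_{4} = v_{6}  ⇒ sig = [2:1]
  P={3,6}:  v_{3} + v_{6} = v_{1}  ⇒ sig = [2:1]
  P={3,7}:  v_{3} + v_{7} = v_{2}  ⇒ sig = [2:1]
  P={4,6}:  v_{4} + v_{6} = v_{0}  ⇒ sig = [2:1]
  P={4,7}:  v_{4} + v_{7} = v_{5}  ⇒ sig = [2:1]
  P={5,6}:  v_{5} + v_{6} = v_{4}  ⇒ sig = [2:1]
  P={0,3}:  v_{0} + v_{3} = 2·v_{6}  ⇒ sig = [2:2]
  P={0,5}:  v_{0} + v_{5} = 2·v_{4}  ⇒ sig = [2:2]
  P={1,2}:  v_{1} + v_{2} = 2·v_{3}  ⇒ sig = [2:2]
  P={1,4}:  v_{1} + v_{4} = 2·v_{6}  ⇒ sig = [2:2]
  P={0,1}:  v_{0} + v_{1} = 3·v_{6}  ⇒ sig = [2:3]

so the primitive-relation signature multiset is
    [2:]
    [2:]
    [2:]
    [2:1]
    [2:1]
    [2:1]
    [2:1]
    [2:1]
    [2:1]
    [2:1]
    [2:1]
    [2:1]
    [2:1]
    [2:1]
    [2:1]
    [2:2]
    [2:2]
    [2:2]
    [2:2]
    [2:3]


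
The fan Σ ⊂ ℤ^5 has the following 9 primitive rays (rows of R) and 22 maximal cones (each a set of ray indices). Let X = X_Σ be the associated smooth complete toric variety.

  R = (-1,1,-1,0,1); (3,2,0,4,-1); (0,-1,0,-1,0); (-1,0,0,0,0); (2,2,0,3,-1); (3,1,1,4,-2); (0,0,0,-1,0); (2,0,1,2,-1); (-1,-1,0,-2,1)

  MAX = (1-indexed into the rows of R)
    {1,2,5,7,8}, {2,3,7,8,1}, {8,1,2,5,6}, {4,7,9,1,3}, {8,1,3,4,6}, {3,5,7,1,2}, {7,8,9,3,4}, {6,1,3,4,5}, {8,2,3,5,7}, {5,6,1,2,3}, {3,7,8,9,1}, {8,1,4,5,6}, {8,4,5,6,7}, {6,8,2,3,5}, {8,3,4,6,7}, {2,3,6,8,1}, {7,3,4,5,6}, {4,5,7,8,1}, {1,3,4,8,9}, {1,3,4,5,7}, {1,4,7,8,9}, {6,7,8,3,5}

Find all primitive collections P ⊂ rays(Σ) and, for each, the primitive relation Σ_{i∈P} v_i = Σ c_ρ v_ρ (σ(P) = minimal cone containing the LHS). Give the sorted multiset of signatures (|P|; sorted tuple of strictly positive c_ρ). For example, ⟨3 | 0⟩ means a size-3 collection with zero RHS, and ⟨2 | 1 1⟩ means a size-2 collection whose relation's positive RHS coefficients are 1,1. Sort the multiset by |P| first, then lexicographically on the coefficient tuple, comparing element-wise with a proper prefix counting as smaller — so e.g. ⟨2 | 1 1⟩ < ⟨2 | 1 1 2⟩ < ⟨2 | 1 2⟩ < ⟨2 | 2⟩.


Primitive collections (9):

  P = {6,9}:  v_{6} + v_{9} = v_{8}  ⟹  sig = ⟨2 | 1⟩
  P = {2,4}:  v_{2} + v_{4} = v_{1} + v_{6}  ⟹  sig = ⟨2 | 1 1⟩
  P = {5,9}:  v_{5} + v_{9} = v_{1} + v_{7} + v_{8}  ⟹  sig = ⟨2 | 1 1 1⟩
  P = {2,9}:  v_{2} + v_{9} = 2·v_{1} + v_{3} + v_{7} + 2·v_{8}  ⟹  sig = ⟨2 | 1 1 2 2⟩
  P = {1,6,7}:  v_{1} + v_{6} + v_{7} = v_{5}  ⟹  sig = ⟨3 | 1⟩
  P = {2,6,7}:  v_{2} + v_{6} + v_{7} = v_{3} + 2·v_{5} + v_{8}  ⟹  sig = ⟨3 | 1 1 2⟩
  P = {1,3,5,8}:  v_{1} + v_{3} + v_{5} + v_{8} = v_{2}  ⟹  sig = ⟨4 | 1⟩
  P = {3,4,5,8}:  v_{3} + v_{4} + v_{5} + v_{8} = v_{6}  ⟹  sig = ⟨4 | 1⟩
  P = {1,3,4,7,8}:  v_{1} + v_{3} + v_{4} + v_{7} + v_{8} = 0  ⟹  sig = ⟨5 | 0⟩

Sorted signature multiset PRS(X):
{ ⟨2 | 1⟩,  ⟨2 | 1 1⟩,  ⟨2 | 1 1 1⟩,  ⟨2 | 1 1 2 2⟩,  ⟨3 | 1⟩,  ⟨3 | 1 1 2⟩,  ⟨4 | 1⟩ ×2,  ⟨5 | 0⟩ }


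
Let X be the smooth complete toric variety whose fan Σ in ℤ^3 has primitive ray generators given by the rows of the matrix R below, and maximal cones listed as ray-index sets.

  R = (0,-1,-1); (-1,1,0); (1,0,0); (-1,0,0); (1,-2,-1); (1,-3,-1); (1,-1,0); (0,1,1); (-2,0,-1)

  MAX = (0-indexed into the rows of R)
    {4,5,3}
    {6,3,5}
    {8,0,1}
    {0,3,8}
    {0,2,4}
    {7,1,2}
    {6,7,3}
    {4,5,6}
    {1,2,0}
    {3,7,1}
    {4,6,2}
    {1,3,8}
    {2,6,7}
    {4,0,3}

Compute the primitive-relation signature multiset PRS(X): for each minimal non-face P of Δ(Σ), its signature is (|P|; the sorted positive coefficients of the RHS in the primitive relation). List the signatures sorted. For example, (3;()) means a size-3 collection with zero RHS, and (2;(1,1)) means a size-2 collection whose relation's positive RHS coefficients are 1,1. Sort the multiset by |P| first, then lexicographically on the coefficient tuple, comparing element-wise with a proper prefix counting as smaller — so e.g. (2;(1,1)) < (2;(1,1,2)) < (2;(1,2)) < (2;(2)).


The 17 primitive collections of Σ (r=9, n=3):

  {0,7}:  v_{0} + v_{7} = 0  so sig = (2;())
  {1,6}:  v_{1} + v_{6} = 0  so sig = (2;())
  {2,3}:  v_{2} + v_{3} = 0  so sig = (2;())
  {0,6}:  v_{0} + v_{6} = v_{4}  so sig = (2;(1))
  {1,4}:  v_{1} + v_{4} = v_{0}  so sig = (2;(1))
  {4,7}:  v_{4} + v_{7} = v_{6}  so sig = (2;(1))
  {1,5}:  v_{1} + v_{5} = v_{3} + v_{4}  so sig = (2;(1,1))
  {2,5}:  v_{2} + v_{5} = v_{4} + v_{6}  so sig = (2;(1,1))
  {2,8}:  v_{2} + v_{8} = v_{0} + v_{1}  so sig = (2;(1,1))
  {6,8}:  v_{6} + v_{8} = v_{0} + v_{3}  so sig = (2;(1,1))
  {7,8}:  v_{7} + v_{8} = v_{1} + v_{3}  so sig = (2;(1,1))
  {5,8}:  v_{5} + v_{8} = v_{0} + 2·v_{3} + v_{4}  so sig = (2;(1,1,2))
  {0,5}:  v_{0} + v_{5} = v_{3} + 2·v_{4}  so sig = (2;(1,2))
  {4,8}:  v_{4} + v_{8} = 2·v_{0} + v_{3}  so sig = (2;(1,2))
  {5,7}:  v_{5} + v_{7} = v_{3} + 2·v_{6}  so sig = (2;(1,2))
  {0,1,3}:  v_{0} + v_{1} + v_{3} = v_{8}  so sig = (3;(1))
  {3,4,6}:  v_{3} + v_{4} + v_{6} = v_{5}  so sig = (3;(1))

so the primitive-relation signature multiset is
    |P|=2: 15 collections, coeffs (), (), (), (1), (1), (1), (1,1), (1,1), (1,1), (1,1), (1,1), (1,1,2), (1,2), (1,2), (1,2)
    |P|=3: 2 collections, coeffs (1), (1)


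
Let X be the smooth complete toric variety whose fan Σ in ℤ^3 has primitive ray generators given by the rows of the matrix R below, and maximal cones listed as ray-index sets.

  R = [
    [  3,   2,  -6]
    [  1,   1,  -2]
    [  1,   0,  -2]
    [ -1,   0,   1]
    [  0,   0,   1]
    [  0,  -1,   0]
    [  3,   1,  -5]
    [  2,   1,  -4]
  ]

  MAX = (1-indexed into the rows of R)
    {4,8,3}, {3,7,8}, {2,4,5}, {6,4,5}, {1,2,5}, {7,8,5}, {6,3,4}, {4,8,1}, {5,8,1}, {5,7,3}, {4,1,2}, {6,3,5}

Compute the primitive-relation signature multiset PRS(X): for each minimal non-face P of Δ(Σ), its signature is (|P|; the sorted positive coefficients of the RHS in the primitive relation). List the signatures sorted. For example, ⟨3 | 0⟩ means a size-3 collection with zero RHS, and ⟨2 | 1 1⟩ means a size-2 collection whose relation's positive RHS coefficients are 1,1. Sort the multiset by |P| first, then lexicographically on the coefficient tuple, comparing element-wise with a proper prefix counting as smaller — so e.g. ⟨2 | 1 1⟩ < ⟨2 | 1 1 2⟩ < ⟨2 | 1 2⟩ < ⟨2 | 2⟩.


14 collections generate NE(X_Σ); each relation:

  P={2,3}:  v_{2} + v_{3} = v_{8}  →  sig = ⟨2 | 1⟩
  P={2,6}:  v_{2} + v_{6} = v_{3}  →  sig = ⟨2 | 1⟩
  P={2,8}:  v_{2} + v_{8} = v_{1}  →  sig = ⟨2 | 1⟩
  P={4,7}:  v_{4} + v_{7} = v_{8}  →  sig = ⟨2 | 1⟩
  P={1,6}:  v_{1} + v_{6} = v_{3} + v_{8}  →  sig = ⟨2 | 1 1⟩
  P={2,7}:  v_{2} + v_{7} = v_{5} + 2·v_{8}  →  sig = ⟨2 | 1 2⟩
  P={1,7}:  v_{1} + v_{7} = v_{5} + 3·v_{8}  →  sig = ⟨2 | 1 3⟩
  P={6,7}:  v_{6} + v_{7} = 3·v_{3} + v_{5}  →  sig = ⟨2 | 1 3⟩
  P={1,3}:  v_{1} + v_{3} = 2·v_{8}  →  sig = ⟨2 | 2⟩
  P={6,8}:  v_{6} + v_{8} = 2·v_{3}  →  sig = ⟨2 | 2⟩
  P={3,4,5}:  v_{3} + v_{4} + v_{5} = 0  →  sig = ⟨3 | 0⟩
  P={3,5,8}:  v_{3} + v_{5} + v_{8} = v_{7}  →  sig = ⟨3 | 1⟩
  P={4,5,8}:  v_{4} + v_{5} + v_{8} = v_{2}  →  sig = ⟨3 | 1⟩
  P={1,4,5}:  v_{1} + v_{4} + v_{5} = 2·v_{2}  →  sig = ⟨3 | 2⟩

Hence PRS(X_Σ) =
    |P|=2: 10 collections, coeffs (1), (1), (1), (1), (1,1), (1,2), (1,3), (1,3), (2), (2)
    |P|=3: 4 collections, coeffs (), (1), (1), (2)


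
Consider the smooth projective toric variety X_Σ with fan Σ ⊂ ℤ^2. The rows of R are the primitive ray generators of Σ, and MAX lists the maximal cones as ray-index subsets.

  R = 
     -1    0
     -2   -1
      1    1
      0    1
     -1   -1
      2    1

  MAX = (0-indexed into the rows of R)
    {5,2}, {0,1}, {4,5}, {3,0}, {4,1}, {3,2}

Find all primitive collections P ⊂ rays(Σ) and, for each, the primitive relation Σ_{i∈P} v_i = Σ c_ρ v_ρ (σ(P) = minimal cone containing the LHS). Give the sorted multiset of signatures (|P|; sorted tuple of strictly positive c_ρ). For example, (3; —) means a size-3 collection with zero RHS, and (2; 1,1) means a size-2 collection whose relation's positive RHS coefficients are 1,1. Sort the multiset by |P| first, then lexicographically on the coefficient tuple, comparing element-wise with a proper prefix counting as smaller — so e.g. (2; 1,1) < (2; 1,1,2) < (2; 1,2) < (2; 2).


9 collections generate NE(X_Σ); each relation:

  {1,5}:  v_{1} + v_{5} = 0  ⟹  sig = (2; —)
  {2,4}:  v_{2} + v_{4} = 0  ⟹  sig = (2; —)
  {0,2}:  v_{0} + v_{2} = v_{3}  ⟹  sig = (2; 1)
  {0,4}:  v_{0} + v_{4} = v_{1}  ⟹  sig = (2; 1)
  {0,5}:  v_{0} + v_{5} = v_{2}  ⟹  sig = (2; 1)
  {1,2}:  v_{1} + v_{2} = v_{0}  ⟹  sig = (2; 1)
  {3,4}:  v_{3} + v_{4} = v_{0}  ⟹  sig = (2; 1)
  {1,3}:  v_{1} + v_{3} = 2·v_{0}  ⟹  sig = (2; 2)
  {3,5}:  v_{3} + v_{5} = 2·v_{2}  ⟹  sig = (2; 2)

Sorted signature multiset PRS(X):
    |P|=2: 9 collections, coeffs (), (), (1), (1), (1), (1), (1), (2), (2)


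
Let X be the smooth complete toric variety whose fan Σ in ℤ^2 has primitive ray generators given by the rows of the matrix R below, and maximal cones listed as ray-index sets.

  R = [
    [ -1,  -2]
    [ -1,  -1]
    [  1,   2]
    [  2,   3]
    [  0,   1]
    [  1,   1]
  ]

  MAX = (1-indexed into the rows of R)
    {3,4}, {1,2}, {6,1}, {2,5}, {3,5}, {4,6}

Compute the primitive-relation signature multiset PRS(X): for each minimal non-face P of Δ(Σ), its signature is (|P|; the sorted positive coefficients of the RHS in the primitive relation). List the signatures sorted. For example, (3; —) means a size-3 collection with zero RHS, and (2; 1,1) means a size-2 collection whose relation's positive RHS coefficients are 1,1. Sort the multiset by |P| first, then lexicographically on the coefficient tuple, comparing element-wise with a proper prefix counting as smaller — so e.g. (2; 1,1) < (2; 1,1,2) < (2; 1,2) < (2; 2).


Primitive collections (9):

  • {1,3}:  v_{1} + v_{3} = 0  →  sig = (2; —)
  • {2,6}:  v_{2} + v_{6} = 0  →  sig = (2; —)
  • {1,4}:  v_{1} + v_{4} = v_{6}  →  sig = (2; 1)
  • {1,5}:  v_{1} + v_{5} = v_{2}  →  sig = (2; 1)
  • {2,3}:  v_{2} + v_{3} = v_{5}  →  sig = (2; 1)
  • {2,4}:  v_{2} + v_{4} = v_{3}  →  sig = (2; 1)
  • {3,6}:  v_{3} + v_{6} = v_{4}  →  sig = (2; 1)
  • {5,6}:  v_{5} + v_{6} = v_{3}  →  sig = (2; 1)
  • {4,5}:  v_{4} + v_{5} = 2·v_{3}  →  sig = (2; 2)

so the primitive-relation signature multiset is
{ (2; —) ×2,  (2; 1) ×6,  (2; 2) }


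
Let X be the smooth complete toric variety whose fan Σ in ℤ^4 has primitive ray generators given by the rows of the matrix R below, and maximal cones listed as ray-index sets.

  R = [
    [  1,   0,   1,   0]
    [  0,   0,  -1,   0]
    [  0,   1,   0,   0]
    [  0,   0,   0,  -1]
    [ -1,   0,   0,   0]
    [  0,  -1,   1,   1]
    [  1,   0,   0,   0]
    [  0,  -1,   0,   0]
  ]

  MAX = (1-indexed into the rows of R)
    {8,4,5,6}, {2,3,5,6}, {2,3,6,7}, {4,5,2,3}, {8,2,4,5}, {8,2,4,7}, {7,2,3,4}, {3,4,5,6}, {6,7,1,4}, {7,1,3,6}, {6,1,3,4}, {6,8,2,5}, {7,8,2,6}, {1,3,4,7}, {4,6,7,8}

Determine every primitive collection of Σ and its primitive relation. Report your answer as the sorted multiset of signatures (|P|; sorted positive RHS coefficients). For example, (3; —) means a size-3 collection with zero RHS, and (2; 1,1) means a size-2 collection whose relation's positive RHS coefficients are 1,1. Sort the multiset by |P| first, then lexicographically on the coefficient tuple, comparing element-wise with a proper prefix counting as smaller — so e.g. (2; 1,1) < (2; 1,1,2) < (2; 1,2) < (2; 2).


The 7 primitive collections of Σ (r=8, n=4):

  {3,8}:  v_{3} + v_{8} = 0  ⟹  sig = (2; —)
  {5,7}:  v_{5} + v_{7} = 0  ⟹  sig = (2; —)
  {1,2}:  v_{1} + v_{2} = v_{7}  ⟹  sig = (2; 1)
  {1,5}:  v_{1} + v_{5} = v_{3} + v_{4} + v_{6}  ⟹  sig = (2; 1,1,1)
  {1,8}:  v_{1} + v_{8} = v_{4} + v_{6} + v_{7}  ⟹  sig = (2; 1,1,1)
  {2,4,6}:  v_{2} + v_{4} + v_{6} = v_{8}  ⟹  sig = (3; 1)
  {3,4,6,7}:  v_{3} + v_{4} + v_{6} + v_{7} = v_{1}  ⟹  sig = (4; 1)

Sorted signature multiset PRS(X):
{ (2; —) ×2,  (2; 1),  (2; 1,1,1) ×2,  (3; 1),  (4; 1) }


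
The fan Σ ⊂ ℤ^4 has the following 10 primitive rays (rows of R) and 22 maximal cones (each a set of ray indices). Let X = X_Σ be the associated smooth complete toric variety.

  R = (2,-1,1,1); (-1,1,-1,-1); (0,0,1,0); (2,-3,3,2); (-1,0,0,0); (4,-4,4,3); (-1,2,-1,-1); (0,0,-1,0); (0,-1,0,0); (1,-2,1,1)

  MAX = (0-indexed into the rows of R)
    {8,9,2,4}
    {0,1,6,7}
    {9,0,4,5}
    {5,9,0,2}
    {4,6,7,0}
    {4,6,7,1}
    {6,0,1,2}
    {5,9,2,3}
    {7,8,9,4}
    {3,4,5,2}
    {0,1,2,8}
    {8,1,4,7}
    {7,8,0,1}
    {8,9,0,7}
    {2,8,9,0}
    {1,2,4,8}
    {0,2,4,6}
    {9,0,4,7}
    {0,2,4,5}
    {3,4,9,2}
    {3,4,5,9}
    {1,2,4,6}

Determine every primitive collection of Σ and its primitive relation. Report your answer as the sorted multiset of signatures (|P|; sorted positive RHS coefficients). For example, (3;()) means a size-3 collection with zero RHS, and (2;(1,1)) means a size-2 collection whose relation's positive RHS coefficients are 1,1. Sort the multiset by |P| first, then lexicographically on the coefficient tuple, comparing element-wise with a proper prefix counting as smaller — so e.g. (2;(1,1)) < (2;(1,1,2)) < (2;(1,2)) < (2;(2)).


Σ has 17 primitive collections:

  P = {2,7}:  v_{2} + v_{7} = 0 — sig = (2;())
  P = {6,9}:  v_{6} + v_{9} = 0 — sig = (2;())
  P = {0,3}:  v_{0} + v_{3} = v_{5} — sig = (2;(1))
  P = {1,9}:  v_{1} + v_{9} = v_{8} — sig = (2;(1))
  P = {6,8}:  v_{6} + v_{8} = v_{1} — sig = (2;(1))
  P = {1,3}:  v_{1} + v_{3} = v_{2} + v_{9} — sig = (2;(1,1))
  P = {1,5}:  v_{1} + v_{5} = v_{0} + v_{2} + v_{9} — sig = (2;(1,1,1))
  P = {3,6}:  v_{3} + v_{6} = v_{0} + v_{2} + v_{4} — sig = (2;(1,1,1))
  P = {3,7}:  v_{3} + v_{7} = v_{0} + v_{4} + v_{9} — sig = (2;(1,1,1))
  P = {5,6}:  v_{5} + v_{6} = 2·v_{0} + v_{2} + v_{4} — sig = (2;(1,1,2))
  P = {5,7}:  v_{5} + v_{7} = 2·v_{0} + v_{4} + v_{9} — sig = (2;(1,1,2))
  P = {5,8}:  v_{5} + v_{8} = v_{0} + v_{2} + 2·v_{9} — sig = (2;(1,1,2))
  P = {3,8}:  v_{3} + v_{8} = v_{2} + 2·v_{9} — sig = (2;(1,2))
  P = {0,1,4}:  v_{0} + v_{1} + v_{4} = 0 — sig = (3;())
  P = {0,4,8}:  v_{0} + v_{4} + v_{8} = v_{9} — sig = (3;(1))
  P = {0,2,4,9}:  v_{0} + v_{2} + v_{4} + v_{9} = v_{3} — sig = (4;(1))
  P = {2,4,5,9}:  v_{2} + v_{4} + v_{5} + v_{9} = 2·v_{3} — sig = (4;(2))

Signatures (|P|; sorted positive RHS coefficients), sorted:
[(2;()), (2;()), (2;(1)), (2;(1)), (2;(1)), (2;(1,1)), (2;(1,1,1)), (2;(1,1,1)), (2;(1,1,1)), (2;(1,1,2)), (2;(1,1,2)), (2;(1,1,2)), (2;(1,2)), (3;()), (3;(1)), (4;(1)), (4;(2))]


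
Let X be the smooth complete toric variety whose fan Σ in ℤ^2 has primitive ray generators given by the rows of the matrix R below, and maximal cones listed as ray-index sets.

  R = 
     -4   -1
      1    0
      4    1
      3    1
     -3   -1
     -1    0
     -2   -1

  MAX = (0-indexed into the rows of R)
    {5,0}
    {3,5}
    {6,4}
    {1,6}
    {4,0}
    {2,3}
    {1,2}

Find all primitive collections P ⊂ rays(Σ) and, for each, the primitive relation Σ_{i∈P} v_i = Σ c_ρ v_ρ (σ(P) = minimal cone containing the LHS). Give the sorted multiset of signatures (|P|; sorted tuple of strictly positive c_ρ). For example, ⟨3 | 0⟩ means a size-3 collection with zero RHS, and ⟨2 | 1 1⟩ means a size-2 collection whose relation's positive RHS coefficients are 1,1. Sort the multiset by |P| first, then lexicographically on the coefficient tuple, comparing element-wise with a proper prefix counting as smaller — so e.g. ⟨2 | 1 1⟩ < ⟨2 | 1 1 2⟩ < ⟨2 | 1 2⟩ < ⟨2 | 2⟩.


Δ(Σ) — 7 vertices, 14 min non-faces:

  P = {0,2}:  v_{0} + v_{2} = 0 — sig = ⟨2 | 0⟩
  P = {1,5}:  v_{1} + v_{5} = 0 — sig = ⟨2 | 0⟩
  P = {3,4}:  v_{3} + v_{4} = 0 — sig = ⟨2 | 0⟩
  P = {0,1}:  v_{0} + v_{1} = v_{4} — sig = ⟨2 | 1⟩
  P = {0,3}:  v_{0} + v_{3} = v_{5} — sig = ⟨2 | 1⟩
  P = {1,3}:  v_{1} + v_{3} = v_{2} — sig = ⟨2 | 1⟩
  P = {1,4}:  v_{1} + v_{4} = v_{6} — sig = ⟨2 | 1⟩
  P = {2,4}:  v_{2} + v_{4} = v_{1} — sig = ⟨2 | 1⟩
  P = {2,5}:  v_{2} + v_{5} = v_{3} — sig = ⟨2 | 1⟩
  P = {3,6}:  v_{3} + v_{6} = v_{1} — sig = ⟨2 | 1⟩
  P = {4,5}:  v_{4} + v_{5} = v_{0} — sig = ⟨2 | 1⟩
  P = {5,6}:  v_{5} + v_{6} = v_{4} — sig = ⟨2 | 1⟩
  P = {0,6}:  v_{0} + v_{6} = 2·v_{4} — sig = ⟨2 | 2⟩
  P = {2,6}:  v_{2} + v_{6} = 2·v_{1} — sig = ⟨2 | 2⟩

Sorted signature multiset PRS(X):
{ ⟨2 | 0⟩ ×3,  ⟨2 | 1⟩ ×9,  ⟨2 | 2⟩ ×2 }


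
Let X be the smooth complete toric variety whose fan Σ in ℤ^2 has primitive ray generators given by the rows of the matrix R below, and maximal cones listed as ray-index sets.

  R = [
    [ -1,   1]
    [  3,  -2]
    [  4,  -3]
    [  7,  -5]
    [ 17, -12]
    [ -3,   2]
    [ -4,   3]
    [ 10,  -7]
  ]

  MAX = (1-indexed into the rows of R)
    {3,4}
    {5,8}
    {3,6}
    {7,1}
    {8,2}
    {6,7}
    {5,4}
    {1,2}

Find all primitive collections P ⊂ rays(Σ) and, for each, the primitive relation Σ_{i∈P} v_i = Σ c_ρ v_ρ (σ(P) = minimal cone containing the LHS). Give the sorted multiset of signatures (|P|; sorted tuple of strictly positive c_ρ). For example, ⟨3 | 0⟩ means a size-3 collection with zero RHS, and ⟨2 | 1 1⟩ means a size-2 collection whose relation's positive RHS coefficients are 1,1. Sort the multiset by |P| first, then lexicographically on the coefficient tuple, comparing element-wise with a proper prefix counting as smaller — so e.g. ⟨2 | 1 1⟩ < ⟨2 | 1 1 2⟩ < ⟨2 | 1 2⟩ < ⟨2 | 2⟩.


Δ(Σ) — 8 vertices, 20 min non-faces:

  • {2,6}:  v_{2} + v_{6} = 0  so sig = ⟨2 | 0⟩
  • {3,7}:  v_{3} + v_{7} = 0  so sig = ⟨2 | 0⟩
  • {1,3}:  v_{1} + v_{3} = v_{2}  so sig = ⟨2 | 1⟩
  • {1,6}:  v_{1} + v_{6} = v_{7}  so sig = ⟨2 | 1⟩
  • {2,3}:  v_{2} + v_{3} = v_{4}  so sig = ⟨2 | 1⟩
  • {2,4}:  v_{2} + v_{4} = v_{8}  so sig = ⟨2 | 1⟩
  • {2,7}:  v_{2} + v_{7} = v_{1}  so sig = ⟨2 | 1⟩
  • {4,6}:  v_{4} + v_{6} = v_{3}  so sig = ⟨2 | 1⟩
  • {4,7}:  v_{4} + v_{7} = v_{2}  so sig = ⟨2 | 1⟩
  • {4,8}:  v_{4} + v_{8} = v_{5}  so sig = ⟨2 | 1⟩
  • {6,8}:  v_{6} + v_{8} = v_{4}  so sig = ⟨2 | 1⟩
  • {5,7}:  v_{5} + v_{7} = v_{2} + v_{8}  so sig = ⟨2 | 1 1⟩
  • {1,5}:  v_{1} + v_{5} = 2·v_{2} + v_{8}  so sig = ⟨2 | 1 2⟩
  • {1,4}:  v_{1} + v_{4} = 2·v_{2}  so sig = ⟨2 | 2⟩
  • {2,5}:  v_{2} + v_{5} = 2·v_{8}  so sig = ⟨2 | 2⟩
  • {3,8}:  v_{3} + v_{8} = 2·v_{4}  so sig = ⟨2 | 2⟩
  • {5,6}:  v_{5} + v_{6} = 2·v_{4}  so sig = ⟨2 | 2⟩
  • {7,8}:  v_{7} + v_{8} = 2·v_{2}  so sig = ⟨2 | 2⟩
  • {1,8}:  v_{1} + v_{8} = 3·v_{2}  so sig = ⟨2 | 3⟩
  • {3,5}:  v_{3} + v_{5} = 3·v_{4}  so sig = ⟨2 | 3⟩

Sorted signature multiset PRS(X):
{ ⟨2 | 0⟩ ×2,  ⟨2 | 1⟩ ×9,  ⟨2 | 1 1⟩,  ⟨2 | 1 2⟩,  ⟨2 | 2⟩ ×5,  ⟨2 | 3⟩ ×2 }


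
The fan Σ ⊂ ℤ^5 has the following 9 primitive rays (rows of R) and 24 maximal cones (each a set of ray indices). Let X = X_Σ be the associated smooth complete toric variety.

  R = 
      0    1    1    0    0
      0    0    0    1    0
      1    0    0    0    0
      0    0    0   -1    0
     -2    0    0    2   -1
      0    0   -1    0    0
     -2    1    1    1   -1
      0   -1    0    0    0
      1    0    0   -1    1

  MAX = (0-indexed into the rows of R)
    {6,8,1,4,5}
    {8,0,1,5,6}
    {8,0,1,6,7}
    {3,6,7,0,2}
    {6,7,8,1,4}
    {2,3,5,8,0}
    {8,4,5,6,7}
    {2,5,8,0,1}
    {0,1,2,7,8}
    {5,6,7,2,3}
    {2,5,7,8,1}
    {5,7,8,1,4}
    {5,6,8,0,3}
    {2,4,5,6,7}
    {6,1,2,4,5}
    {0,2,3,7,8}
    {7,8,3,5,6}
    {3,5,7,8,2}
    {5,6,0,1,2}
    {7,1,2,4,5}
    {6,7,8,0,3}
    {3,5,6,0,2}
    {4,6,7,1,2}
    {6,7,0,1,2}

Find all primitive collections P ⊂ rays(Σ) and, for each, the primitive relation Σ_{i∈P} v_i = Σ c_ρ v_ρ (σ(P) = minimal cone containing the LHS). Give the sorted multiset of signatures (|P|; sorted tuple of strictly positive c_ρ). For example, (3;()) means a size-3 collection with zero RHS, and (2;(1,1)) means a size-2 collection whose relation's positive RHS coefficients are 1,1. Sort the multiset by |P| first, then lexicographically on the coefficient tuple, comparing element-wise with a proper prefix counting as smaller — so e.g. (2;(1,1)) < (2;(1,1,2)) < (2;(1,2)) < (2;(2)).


7 minimal non-faces of Δ(Σ) (on 9 rays):

  • {1,3}:  v_{1} + v_{3} = 0  ⟹  sig = (2;())
  • {0,4}:  v_{0} + v_{4} = v_{1} + v_{6}  ⟹  sig = (2;(1,1))
  • {3,4}:  v_{3} + v_{4} = v_{5} + v_{6} + v_{7}  ⟹  sig = (2;(1,1,1))
  • {0,5,7}:  v_{0} + v_{5} + v_{7} = 0  ⟹  sig = (3;())
  • {2,4,8}:  v_{2} + v_{4} + v_{8} = v_{1}  ⟹  sig = (3;(1))
  • {2,6,8}:  v_{2} + v_{6} + v_{8} = v_{0}  ⟹  sig = (3;(1))
  • {1,5,6,7}:  v_{1} + v_{5} + v_{6} + v_{7} = v_{4}  ⟹  sig = (4;(1))

Signatures (|P|; sorted positive RHS coefficients), sorted:
{ (2;()),  (2;(1,1)),  (2;(1,1,1)),  (3;()),  (3;(1)) ×2,  (4;(1)) }


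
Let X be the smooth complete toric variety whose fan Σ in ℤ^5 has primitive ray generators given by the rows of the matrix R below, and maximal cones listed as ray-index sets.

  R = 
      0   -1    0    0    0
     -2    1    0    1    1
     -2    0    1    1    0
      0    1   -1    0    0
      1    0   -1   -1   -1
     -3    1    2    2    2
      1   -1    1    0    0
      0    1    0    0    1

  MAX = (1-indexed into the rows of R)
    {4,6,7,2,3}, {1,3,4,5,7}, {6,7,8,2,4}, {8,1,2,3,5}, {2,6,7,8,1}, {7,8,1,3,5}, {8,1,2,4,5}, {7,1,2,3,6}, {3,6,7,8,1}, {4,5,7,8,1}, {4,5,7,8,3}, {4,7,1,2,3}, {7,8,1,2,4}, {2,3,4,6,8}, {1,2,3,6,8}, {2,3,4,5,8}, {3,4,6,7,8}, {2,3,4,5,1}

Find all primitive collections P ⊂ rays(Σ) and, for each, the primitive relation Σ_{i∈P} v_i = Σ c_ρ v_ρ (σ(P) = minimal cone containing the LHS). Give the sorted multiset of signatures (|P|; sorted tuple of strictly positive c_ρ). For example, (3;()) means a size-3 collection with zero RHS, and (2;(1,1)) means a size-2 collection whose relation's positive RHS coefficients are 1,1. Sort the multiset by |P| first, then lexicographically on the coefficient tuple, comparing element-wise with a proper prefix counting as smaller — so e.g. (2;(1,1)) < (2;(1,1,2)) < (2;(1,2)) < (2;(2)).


5 collections generate NE(X_Σ); each relation:

  • {5,6}:  v_{5} + v_{6} = v_{3} + v_{8}  ⟹  sig = (2;(1,1))
  • {2,5,7}:  v_{2} + v_{5} + v_{7} = 0  ⟹  sig = (3;())
  • {1,4,6}:  v_{1} + v_{4} + v_{6} = 2·v_{2} + v_{7}  ⟹  sig = (3;(1,2))
  • {1,3,4,8}:  v_{1} + v_{3} + v_{4} + v_{8} = v_{2}  ⟹  sig = (4;(1))
  • {2,3,7,8}:  v_{2} + v_{3} + v_{7} + v_{8} = v_{6}  ⟹  sig = (4;(1))

Sorted signature multiset PRS(X):
{ (2;(1,1)),  (3;()),  (3;(1,2)),  (4;(1)) ×2 }


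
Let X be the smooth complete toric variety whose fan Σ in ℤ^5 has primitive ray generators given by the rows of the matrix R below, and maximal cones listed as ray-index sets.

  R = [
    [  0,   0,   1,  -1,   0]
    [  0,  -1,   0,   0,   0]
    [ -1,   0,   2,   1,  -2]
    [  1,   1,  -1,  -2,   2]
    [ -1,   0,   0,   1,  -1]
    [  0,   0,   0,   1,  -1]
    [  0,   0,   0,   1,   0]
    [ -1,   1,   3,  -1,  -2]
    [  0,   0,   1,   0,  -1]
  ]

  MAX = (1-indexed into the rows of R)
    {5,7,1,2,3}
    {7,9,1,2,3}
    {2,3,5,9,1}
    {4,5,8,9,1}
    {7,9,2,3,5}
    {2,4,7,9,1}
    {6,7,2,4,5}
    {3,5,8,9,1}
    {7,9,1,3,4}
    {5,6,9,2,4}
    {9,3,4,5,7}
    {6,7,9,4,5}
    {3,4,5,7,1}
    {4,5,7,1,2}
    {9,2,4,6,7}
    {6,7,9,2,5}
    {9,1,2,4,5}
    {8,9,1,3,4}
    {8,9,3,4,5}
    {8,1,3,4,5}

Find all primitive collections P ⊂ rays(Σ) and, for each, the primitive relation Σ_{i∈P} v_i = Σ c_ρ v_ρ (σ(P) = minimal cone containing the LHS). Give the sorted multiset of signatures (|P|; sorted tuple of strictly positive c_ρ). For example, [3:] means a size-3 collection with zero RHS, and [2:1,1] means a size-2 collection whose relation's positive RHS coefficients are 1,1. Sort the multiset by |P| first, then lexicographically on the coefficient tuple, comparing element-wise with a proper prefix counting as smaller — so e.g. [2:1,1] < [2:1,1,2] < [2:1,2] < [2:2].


9 minimal non-faces of Δ(Σ) (on 9 rays):

  P={1,6}:  v_{1} + v_{6} = v_{9}  so sig = [2:1]
  P={6,8}:  v_{6} + v_{8} = v_{3} + v_{4} + v_{5} + 2·v_{9}  so sig = [2:1,1,1,2]
  P={2,8}:  v_{2} + v_{8} = 2·v_{1} + v_{5} + v_{9}  so sig = [2:1,1,2]
  P={3,6}:  v_{3} + v_{6} = v_{5} + v_{7} + 2·v_{9}  so sig = [2:1,1,2]
  P={7,8}:  v_{7} + v_{8} = 2·v_{3} + v_{4}  so sig = [2:1,2]
  P={2,3,4}:  v_{2} + v_{3} + v_{4} = v_{1}  so sig = [3:1]
  P={1,5,7,9}:  v_{1} + v_{5} + v_{7} + v_{9} = v_{3}  so sig = [4:1]
  P={2,4,5,7,9}:  v_{2} + v_{4} + v_{5} + v_{7} + v_{9} = 0  so sig = [5:]
  P={1,3,4,5,9}:  v_{1} + v_{3} + v_{4} + v_{5} + v_{9} = v_{8}  so sig = [5:1]

Sorted signature multiset PRS(X):
    [2:1]
    [2:1,1,1,2]
    [2:1,1,2]
    [2:1,1,2]
    [2:1,2]
    [3:1]
    [4:1]
    [5:]
    [5:1]


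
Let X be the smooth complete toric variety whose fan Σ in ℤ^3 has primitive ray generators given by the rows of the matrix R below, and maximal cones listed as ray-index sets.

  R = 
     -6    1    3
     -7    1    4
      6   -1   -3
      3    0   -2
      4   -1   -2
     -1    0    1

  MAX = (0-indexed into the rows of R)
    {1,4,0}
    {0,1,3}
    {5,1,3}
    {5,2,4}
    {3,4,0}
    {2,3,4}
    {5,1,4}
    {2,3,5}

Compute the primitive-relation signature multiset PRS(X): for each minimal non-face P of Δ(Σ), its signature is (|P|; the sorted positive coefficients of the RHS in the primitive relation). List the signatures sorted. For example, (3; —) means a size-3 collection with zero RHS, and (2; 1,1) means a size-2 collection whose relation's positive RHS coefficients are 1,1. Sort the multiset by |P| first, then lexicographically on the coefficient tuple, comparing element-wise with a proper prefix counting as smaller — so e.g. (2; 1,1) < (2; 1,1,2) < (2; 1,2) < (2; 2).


5 minimal non-faces of Δ(Σ) (on 6 rays):

  P = {0,2}:  v_{0} + v_{2} = 0  ⇒ sig = (2; —)
  P = {0,5}:  v_{0} + v_{5} = v_{1}  ⇒ sig = (2; 1)
  P = {1,2}:  v_{1} + v_{2} = v_{5}  ⇒ sig = (2; 1)
  P = {1,3,4}:  v_{1} + v_{3} + v_{4} = 0  ⇒ sig = (3; —)
  P = {3,4,5}:  v_{3} + v_{4} + v_{5} = v_{2}  ⇒ sig = (3; 1)

Sorted signature multiset PRS(X):
[(2; —), (2; 1), (2; 1), (3; —), (3; 1)]


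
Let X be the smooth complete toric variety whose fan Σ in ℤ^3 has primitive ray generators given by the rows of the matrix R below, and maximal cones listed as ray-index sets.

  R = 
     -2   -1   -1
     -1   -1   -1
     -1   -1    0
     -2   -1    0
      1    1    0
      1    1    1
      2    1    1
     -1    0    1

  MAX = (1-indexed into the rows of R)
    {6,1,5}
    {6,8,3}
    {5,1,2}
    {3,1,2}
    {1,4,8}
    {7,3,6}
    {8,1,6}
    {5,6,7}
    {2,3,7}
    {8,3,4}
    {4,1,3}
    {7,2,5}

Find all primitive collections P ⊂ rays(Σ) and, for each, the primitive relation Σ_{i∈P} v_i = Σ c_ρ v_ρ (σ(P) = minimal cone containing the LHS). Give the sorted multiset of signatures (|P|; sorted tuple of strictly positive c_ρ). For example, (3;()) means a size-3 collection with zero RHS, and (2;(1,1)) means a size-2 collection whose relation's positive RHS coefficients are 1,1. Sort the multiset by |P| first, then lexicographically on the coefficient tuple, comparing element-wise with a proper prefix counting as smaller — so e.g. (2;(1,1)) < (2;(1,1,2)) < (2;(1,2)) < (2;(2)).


The 12 primitive collections of Σ (r=8, n=3):

  {1,7}:  v_{1} + v_{7} = 0  →  sig = (2;())
  {2,6}:  v_{2} + v_{6} = 0  →  sig = (2;())
  {3,5}:  v_{3} + v_{5} = 0  →  sig = (2;())
  {2,8}:  v_{2} + v_{8} = v_{4}  →  sig = (2;(1))
  {4,6}:  v_{4} + v_{6} = v_{8}  →  sig = (2;(1))
  {2,4}:  v_{2} + v_{4} = v_{1} + v_{3}  →  sig = (2;(1,1))
  {4,5}:  v_{4} + v_{5} = v_{1} + v_{6}  →  sig = (2;(1,1))
  {4,7}:  v_{4} + v_{7} = v_{3} + v_{6}  →  sig = (2;(1,1))
  {5,8}:  v_{5} + v_{8} = v_{1} + 2·v_{6}  →  sig = (2;(1,2))
  {7,8}:  v_{7} + v_{8} = v_{3} + 2·v_{6}  →  sig = (2;(1,2))
  {1,3,6}:  v_{1} + v_{3} + v_{6} = v_{4}  →  sig = (3;(1))
  {1,3,8}:  v_{1} + v_{3} + v_{8} = 2·v_{4}  →  sig = (3;(2))

so the primitive-relation signature multiset is
{ (2;()) ×3,  (2;(1)) ×2,  (2;(1,1)) ×3,  (2;(1,2)) ×2,  (3;(1)),  (3;(2)) }


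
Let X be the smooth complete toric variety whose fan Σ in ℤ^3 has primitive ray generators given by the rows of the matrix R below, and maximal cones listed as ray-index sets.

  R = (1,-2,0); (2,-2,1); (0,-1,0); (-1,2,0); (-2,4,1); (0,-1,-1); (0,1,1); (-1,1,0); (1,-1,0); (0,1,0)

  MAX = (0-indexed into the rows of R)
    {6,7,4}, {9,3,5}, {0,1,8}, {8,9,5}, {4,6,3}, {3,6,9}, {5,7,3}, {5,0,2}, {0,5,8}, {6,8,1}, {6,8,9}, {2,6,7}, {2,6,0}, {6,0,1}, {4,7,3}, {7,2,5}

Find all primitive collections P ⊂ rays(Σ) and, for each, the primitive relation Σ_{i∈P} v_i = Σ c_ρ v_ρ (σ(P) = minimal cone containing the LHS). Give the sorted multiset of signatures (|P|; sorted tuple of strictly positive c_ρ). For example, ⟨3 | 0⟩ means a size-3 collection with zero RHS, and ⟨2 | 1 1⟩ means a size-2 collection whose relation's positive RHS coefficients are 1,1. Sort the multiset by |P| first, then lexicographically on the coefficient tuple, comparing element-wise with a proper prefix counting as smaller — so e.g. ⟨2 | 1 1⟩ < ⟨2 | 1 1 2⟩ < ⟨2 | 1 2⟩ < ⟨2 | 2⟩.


Primitive collections (23):

  {0,3}:  v_{0} + v_{3} = 0  →  sig = ⟨2 | 0⟩
  {2,9}:  v_{2} + v_{9} = 0  →  sig = ⟨2 | 0⟩
  {5,6}:  v_{5} + v_{6} = 0  →  sig = ⟨2 | 0⟩
  {7,8}:  v_{7} + v_{8} = 0  →  sig = ⟨2 | 0⟩
  {0,7}:  v_{0} + v_{7} = v_{2}  →  sig = ⟨2 | 1⟩
  {0,9}:  v_{0} + v_{9} = v_{8}  →  sig = ⟨2 | 1⟩
  {2,3}:  v_{2} + v_{3} = v_{7}  →  sig = ⟨2 | 1⟩
  {2,8}:  v_{2} + v_{8} = v_{0}  →  sig = ⟨2 | 1⟩
  {3,8}:  v_{3} + v_{8} = v_{9}  →  sig = ⟨2 | 1⟩
  {7,9}:  v_{7} + v_{9} = v_{3}  →  sig = ⟨2 | 1⟩
  {0,4}:  v_{0} + v_{4} = v_{6} + v_{7}  →  sig = ⟨2 | 1 1⟩
  {1,3}:  v_{1} + v_{3} = v_{6} + v_{8}  →  sig = ⟨2 | 1 1⟩
  {1,5}:  v_{1} + v_{5} = v_{0} + v_{8}  →  sig = ⟨2 | 1 1⟩
  {1,7}:  v_{1} + v_{7} = v_{0} + v_{6}  →  sig = ⟨2 | 1 1⟩
  {4,5}:  v_{4} + v_{5} = v_{3} + v_{7}  →  sig = ⟨2 | 1 1⟩
  {4,8}:  v_{4} + v_{8} = v_{3} + v_{6}  →  sig = ⟨2 | 1 1⟩
  {1,2}:  v_{1} + v_{2} = 2·v_{0} + v_{6}  →  sig = ⟨2 | 1 2⟩
  {1,9}:  v_{1} + v_{9} = v_{6} + 2·v_{8}  →  sig = ⟨2 | 1 2⟩
  {2,4}:  v_{2} + v_{4} = v_{6} + 2·v_{7}  →  sig = ⟨2 | 1 2⟩
  {4,9}:  v_{4} + v_{9} = 2·v_{3} + v_{6}  →  sig = ⟨2 | 1 2⟩
  {1,4}:  v_{1} + v_{4} = 2·v_{6}  →  sig = ⟨2 | 2⟩
  {0,6,8}:  v_{0} + v_{6} + v_{8} = v_{1}  →  sig = ⟨3 | 1⟩
  {3,6,7}:  v_{3} + v_{6} + v_{7} = v_{4}  →  sig = ⟨3 | 1⟩

Sorted signature multiset PRS(X):
    ⟨2 | 0⟩
    ⟨2 | 0⟩
    ⟨2 | 0⟩
    ⟨2 | 0⟩
    ⟨2 | 1⟩
    ⟨2 | 1⟩
    ⟨2 | 1⟩
    ⟨2 | 1⟩
    ⟨2 | 1⟩
    ⟨2 | 1⟩
    ⟨2 | 1 1⟩
    ⟨2 | 1 1⟩
    ⟨2 | 1 1⟩
    ⟨2 | 1 1⟩
    ⟨2 | 1 1⟩
    ⟨2 | 1 1⟩
    ⟨2 | 1 2⟩
    ⟨2 | 1 2⟩
    ⟨2 | 1 2⟩
    ⟨2 | 1 2⟩
    ⟨2 | 2⟩
    ⟨3 | 1⟩
    ⟨3 | 1⟩


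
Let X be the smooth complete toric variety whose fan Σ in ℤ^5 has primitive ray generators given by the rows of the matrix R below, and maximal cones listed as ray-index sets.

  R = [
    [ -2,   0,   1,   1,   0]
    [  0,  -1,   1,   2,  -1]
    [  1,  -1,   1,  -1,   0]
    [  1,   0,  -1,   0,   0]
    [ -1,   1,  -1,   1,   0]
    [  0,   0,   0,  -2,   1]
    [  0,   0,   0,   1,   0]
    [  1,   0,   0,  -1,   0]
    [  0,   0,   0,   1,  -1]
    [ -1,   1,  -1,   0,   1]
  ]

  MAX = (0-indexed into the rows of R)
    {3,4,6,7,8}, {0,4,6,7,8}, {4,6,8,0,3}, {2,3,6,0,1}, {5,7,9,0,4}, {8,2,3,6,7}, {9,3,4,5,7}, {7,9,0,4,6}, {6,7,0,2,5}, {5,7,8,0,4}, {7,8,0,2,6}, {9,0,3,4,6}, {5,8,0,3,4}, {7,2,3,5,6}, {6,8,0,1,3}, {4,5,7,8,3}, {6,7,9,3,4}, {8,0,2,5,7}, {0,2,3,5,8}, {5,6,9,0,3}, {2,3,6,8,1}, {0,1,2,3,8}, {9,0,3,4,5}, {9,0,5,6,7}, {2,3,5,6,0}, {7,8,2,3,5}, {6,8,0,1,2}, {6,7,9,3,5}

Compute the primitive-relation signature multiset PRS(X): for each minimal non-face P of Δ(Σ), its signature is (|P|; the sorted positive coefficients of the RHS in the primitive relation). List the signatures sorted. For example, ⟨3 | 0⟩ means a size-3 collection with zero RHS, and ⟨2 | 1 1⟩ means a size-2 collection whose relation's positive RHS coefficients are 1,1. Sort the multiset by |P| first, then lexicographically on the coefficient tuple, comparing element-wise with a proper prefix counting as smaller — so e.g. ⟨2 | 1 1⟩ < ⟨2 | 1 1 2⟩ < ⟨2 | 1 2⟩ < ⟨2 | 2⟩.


Primitive collections (11):

  P={2,4}:  v_{2} + v_{4} = 0  →  sig = ⟨2 | 0⟩
  P={8,9}:  v_{8} + v_{9} = v_{4}  →  sig = ⟨2 | 1⟩
  P={2,9}:  v_{2} + v_{9} = v_{5} + v_{6}  →  sig = ⟨2 | 1 1⟩
  P={1,5}:  v_{1} + v_{5} = v_{0} + v_{2} + v_{3}  →  sig = ⟨2 | 1 1 1⟩
  P={1,7}:  v_{1} + v_{7} = v_{2} + v_{6} + v_{8}  →  sig = ⟨2 | 1 1 1⟩
  P={1,9}:  v_{1} + v_{9} = v_{0} + v_{3} + v_{6}  →  sig = ⟨2 | 1 1 1⟩
  P={1,4}:  v_{1} + v_{4} = v_{0} + v_{3} + v_{6} + v_{8}  →  sig = ⟨2 | 1 1 1 1⟩
  P={0,3,7}:  v_{0} + v_{3} + v_{7} = 0  →  sig = ⟨3 | 0⟩
  P={5,6,8}:  v_{5} + v_{6} + v_{8} = 0  →  sig = ⟨3 | 0⟩
  P={4,5,6}:  v_{4} + v_{5} + v_{6} = v_{9}  →  sig = ⟨3 | 1⟩
  P={0,2,3,6,8}:  v_{0} + v_{2} + v_{3} + v_{6} + v_{8} = v_{1}  →  sig = ⟨5 | 1⟩

Signatures (|P|; sorted positive RHS coefficients), sorted:
    |P|=2: 7 collections, coeffs (), (1), (1,1), (1,1,1), (1,1,1), (1,1,1), (1,1,1,1)
    |P|=3: 3 collections, coeffs (), (), (1)
    |P|=5: 1 collection, coeffs (1)


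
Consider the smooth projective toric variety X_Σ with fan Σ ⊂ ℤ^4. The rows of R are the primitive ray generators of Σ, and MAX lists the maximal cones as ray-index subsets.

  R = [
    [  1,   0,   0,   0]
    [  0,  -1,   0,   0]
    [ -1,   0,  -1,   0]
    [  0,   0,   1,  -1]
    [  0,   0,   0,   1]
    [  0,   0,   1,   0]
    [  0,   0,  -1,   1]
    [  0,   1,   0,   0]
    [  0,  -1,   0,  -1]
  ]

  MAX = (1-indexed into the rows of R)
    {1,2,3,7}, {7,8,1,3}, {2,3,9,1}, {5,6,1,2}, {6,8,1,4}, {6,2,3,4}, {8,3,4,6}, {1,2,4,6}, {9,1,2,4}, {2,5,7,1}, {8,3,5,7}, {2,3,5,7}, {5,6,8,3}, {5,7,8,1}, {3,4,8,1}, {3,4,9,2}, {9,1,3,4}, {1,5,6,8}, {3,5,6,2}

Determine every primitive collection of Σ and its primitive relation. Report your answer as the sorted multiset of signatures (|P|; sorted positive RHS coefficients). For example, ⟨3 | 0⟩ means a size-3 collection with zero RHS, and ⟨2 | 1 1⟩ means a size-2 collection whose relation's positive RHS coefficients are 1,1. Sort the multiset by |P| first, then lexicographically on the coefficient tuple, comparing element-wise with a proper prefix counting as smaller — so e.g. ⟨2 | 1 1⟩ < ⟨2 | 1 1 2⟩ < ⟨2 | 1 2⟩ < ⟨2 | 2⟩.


The 11 primitive collections of Σ (r=9, n=4):

  P = {2,8}:  v_{2} + v_{8} = 0  →  sig = ⟨2 | 0⟩
  P = {4,7}:  v_{4} + v_{7} = 0  →  sig = ⟨2 | 0⟩
  P = {4,5}:  v_{4} + v_{5} = v_{6}  →  sig = ⟨2 | 1⟩
  P = {5,9}:  v_{5} + v_{9} = v_{2}  →  sig = ⟨2 | 1⟩
  P = {6,7}:  v_{6} + v_{7} = v_{5}  →  sig = ⟨2 | 1⟩
  P = {6,9}:  v_{6} + v_{9} = v_{2} + v_{4}  →  sig = ⟨2 | 1 1⟩
  P = {7,9}:  v_{7} + v_{9} = v_{1} + v_{2} + v_{3}  →  sig = ⟨2 | 1 1 1⟩
  P = {8,9}:  v_{8} + v_{9} = v_{1} + v_{3} + v_{4}  →  sig = ⟨2 | 1 1 1⟩
  P = {1,3,6}:  v_{1} + v_{3} + v_{6} = 0  →  sig = ⟨3 | 0⟩
  P = {1,3,5}:  v_{1} + v_{3} + v_{5} = v_{7}  →  sig = ⟨3 | 1⟩
  P = {1,2,3,4}:  v_{1} + v_{2} + v_{3} + v_{4} = v_{9}  →  sig = ⟨4 | 1⟩

Signatures (|P|; sorted positive RHS coefficients), sorted:
    ⟨2 | 0⟩
    ⟨2 | 0⟩
    ⟨2 | 1⟩
    ⟨2 | 1⟩
    ⟨2 | 1⟩
    ⟨2 | 1 1⟩
    ⟨2 | 1 1 1⟩
    ⟨2 | 1 1 1⟩
    ⟨3 | 0⟩
    ⟨3 | 1⟩
    ⟨4 | 1⟩
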